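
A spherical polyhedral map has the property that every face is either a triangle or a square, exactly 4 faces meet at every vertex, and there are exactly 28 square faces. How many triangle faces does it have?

Let x be the number of triangles; then F = 28 + x.
Edge–face incidences: 2E = 4·28 + 3·x = 112 + 3x.
Every vertex has degree 4, so 4V = 2E.
Euler: V − E + F = 2 ⇒ (2E)/4 − E + (28 + x) = 2.
Multiply by 8: 2·(2E) − 4·(2E) + 8·(28 + x) = 16, i.e. 224 + 8x − 2·(112 + 3x) = 16.
Collecting terms: 2x = 16, so x = 8.
Then 2E = 112 + 3·8 = 136, so E = 68, V = 2E/4 = 34, F = 28 + 8 = 36.

8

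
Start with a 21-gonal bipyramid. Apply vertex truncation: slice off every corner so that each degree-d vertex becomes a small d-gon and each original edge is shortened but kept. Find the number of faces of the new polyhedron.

65

The base solid has V = 23, E = 63, F = 42.
Truncation replaces each original edge-end by a new vertex, so V′ = 2E = 126.
Each original edge survives, and each old vertex of degree d contributes d new edges; summing degrees gives Σd = 2E, so E′ = E + 2E = 3E = 189.
Each original face survives and each original vertex becomes one new face: F′ = F + V = 65.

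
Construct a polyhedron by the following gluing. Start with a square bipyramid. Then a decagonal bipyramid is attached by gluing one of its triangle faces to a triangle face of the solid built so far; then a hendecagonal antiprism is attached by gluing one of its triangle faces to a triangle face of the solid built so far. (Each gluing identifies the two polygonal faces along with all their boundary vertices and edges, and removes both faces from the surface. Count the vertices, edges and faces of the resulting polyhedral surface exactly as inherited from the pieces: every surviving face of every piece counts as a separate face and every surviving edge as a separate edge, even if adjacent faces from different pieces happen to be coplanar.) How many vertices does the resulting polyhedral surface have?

34

A square bipyramid: V=6, E=12, F=8.
Attach a decagonal bipyramid (V=12, E=30, F=20) along a 3-gon: merge 3 vertices and 3 edges, delete both glued faces → V=15, E=39, F=26.
Attach a hendecagonal antiprism (V=22, E=44, F=24) along a 3-gon: merge 3 vertices and 3 edges, delete both glued faces → V=34, E=80, F=48.
Check: V − E + F = 34 − 80 + 48 = 2.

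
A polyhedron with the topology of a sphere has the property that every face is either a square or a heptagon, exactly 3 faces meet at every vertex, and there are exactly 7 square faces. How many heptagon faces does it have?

2

Let x be the number of heptagons; then F = 7 + x.
Edge–face incidences: 2E = 4·7 + 7·x = 28 + 7x.
Every vertex has degree 3, so 3V = 2E.
Euler: V − E + F = 2 ⇒ (2E)/3 − E + (7 + x) = 2.
Multiply by 6: 2·(2E) − 3·(2E) + 6·(7 + x) = 12, i.e. 42 + 6x − (28 + 7x) = 12.
Collecting terms: −x + 14 = 12, so −x = −2, so x = 2.
Then 2E = 28 + 7·2 = 42, so E = 21, V = 2E/3 = 14, F = 7 + 2 = 9.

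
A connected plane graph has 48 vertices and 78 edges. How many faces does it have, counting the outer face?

Euler's formula for a connected plane graph: V − E + F = 2, so F = 2 − 48 + 78 = 32.

32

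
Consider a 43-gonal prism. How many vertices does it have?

86

A prism on an n-gon has two n-gon bases and n rectangular sides: V = 2·43 = 86, E = 3·43 = 129, F = 43 + 2 = 45.
Check: V − E + F = 86 − 129 + 45 = 2.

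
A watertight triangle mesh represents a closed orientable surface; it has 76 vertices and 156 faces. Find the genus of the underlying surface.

Every face is a triangle, so 2E = 3·156 = 468, giving E = 234.
χ = V − E + F = 76 − 234 + 156 = -2.
For a closed orientable surface χ = 2 − 2g, so g = (2 − (-2))/2 = 2.

2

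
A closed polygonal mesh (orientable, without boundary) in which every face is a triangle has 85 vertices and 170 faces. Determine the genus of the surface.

1

Every face is a triangle, so 2E = 3·170 = 510, giving E = 255.
χ = V − E + F = 85 − 255 + 170 = 0.
For a closed orientable surface χ = 2 − 2g, so g = (2 − (0))/2 = 1.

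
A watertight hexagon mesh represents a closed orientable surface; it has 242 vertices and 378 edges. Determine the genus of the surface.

6

Every face is a hexagon and each edge borders two faces, so 6F = 2·378, giving F = 126.
χ = V − E + F = 242 − 378 + 126 = -10.
For a closed orientable surface χ = 2 − 2g, so g = (2 − (-10))/2 = 6.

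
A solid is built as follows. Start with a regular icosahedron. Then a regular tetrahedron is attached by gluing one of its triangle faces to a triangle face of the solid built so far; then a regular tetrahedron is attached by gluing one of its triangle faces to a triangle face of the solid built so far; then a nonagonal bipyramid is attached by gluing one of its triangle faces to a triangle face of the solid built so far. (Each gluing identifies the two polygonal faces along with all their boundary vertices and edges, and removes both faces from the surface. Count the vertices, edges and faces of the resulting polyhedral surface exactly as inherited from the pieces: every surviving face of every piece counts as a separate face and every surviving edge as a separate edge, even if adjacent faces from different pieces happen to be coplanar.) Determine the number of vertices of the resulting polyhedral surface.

22

A regular icosahedron: V=12, E=30, F=20.
Attach a regular tetrahedron (V=4, E=6, F=4) along a 3-gon: merge 3 vertices and 3 edges, delete both glued faces → V=13, E=33, F=22.
Attach a regular tetrahedron (V=4, E=6, F=4) along a 3-gon: merge 3 vertices and 3 edges, delete both glued faces → V=14, E=36, F=24.
Attach a nonagonal bipyramid (V=11, E=27, F=18) along a 3-gon: merge 3 vertices and 3 edges, delete both glued faces → V=22, E=60, F=40.
Check: V − E + F = 22 − 60 + 40 = 2.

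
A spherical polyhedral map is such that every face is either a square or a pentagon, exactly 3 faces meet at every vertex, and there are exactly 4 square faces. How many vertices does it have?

12

Let x be the number of pentagons; then F = 4 + x.
Edge–face incidences: 2E = 4·4 + 5·x = 16 + 5x.
Every vertex has degree 3, so 3V = 2E.
Euler: V − E + F = 2 ⇒ (2E)/3 − E + (4 + x) = 2.
Multiply by 6: 2·(2E) − 3·(2E) + 6·(4 + x) = 12, i.e. 24 + 6x − (16 + 5x) = 12.
Collecting terms: x + 8 = 12, so x = 4.
Then 2E = 16 + 5·4 = 36, so E = 18, V = 2E/3 = 12, F = 4 + 4 = 8.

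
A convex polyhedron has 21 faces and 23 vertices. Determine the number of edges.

Here V − E + F = 2.
E = V + F − (2) = 23 + 21 − (2) = 42.

42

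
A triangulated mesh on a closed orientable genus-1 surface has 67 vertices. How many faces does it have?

χ = 2 − 2·1 = 0, and every face is a triangle so 3F = 2E.
V − E + F = 0 with E = 3F/2 gives 67 − (3/2 − 1)·F = 0, so F = 134 and E = 201.

134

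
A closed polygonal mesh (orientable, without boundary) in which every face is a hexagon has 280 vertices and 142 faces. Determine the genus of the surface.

Every face is a hexagon, so 2E = 6·142 = 852, giving E = 426.
χ = V − E + F = 280 − 426 + 142 = -4.
For a closed orientable surface χ = 2 − 2g, so g = (2 − (-4))/2 = 3.

3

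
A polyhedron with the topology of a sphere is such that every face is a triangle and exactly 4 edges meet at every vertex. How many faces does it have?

Each face has 3 edges and each edge borders two faces, so 2E = 3F.
Each vertex has degree 4, so 4V = 2E and hence V = 3F/4.
Euler: V − E + F = 2 ⇒ (3F/4) − (3F/2) + F = 2.
Multiply by 8: (6 − 12 + 8)F = 16, i.e. 2F = 16.
So F = 8, E = 3·8/2 = 12, V = 3·8/4 = 6.

8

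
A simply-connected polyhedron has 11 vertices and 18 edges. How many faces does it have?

Here V − E + F = 2.
F = 2 − V + E = 2 − 11 + 18 = 9.

9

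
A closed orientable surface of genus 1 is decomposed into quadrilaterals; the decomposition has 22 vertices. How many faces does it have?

22

χ = 2 − 2·1 = 0, and every face is a square so 4F = 2E.
V − E + F = 0 with E = 4F/2 gives 22 − (4/2 − 1)·F = 0, so F = 22 and E = 44.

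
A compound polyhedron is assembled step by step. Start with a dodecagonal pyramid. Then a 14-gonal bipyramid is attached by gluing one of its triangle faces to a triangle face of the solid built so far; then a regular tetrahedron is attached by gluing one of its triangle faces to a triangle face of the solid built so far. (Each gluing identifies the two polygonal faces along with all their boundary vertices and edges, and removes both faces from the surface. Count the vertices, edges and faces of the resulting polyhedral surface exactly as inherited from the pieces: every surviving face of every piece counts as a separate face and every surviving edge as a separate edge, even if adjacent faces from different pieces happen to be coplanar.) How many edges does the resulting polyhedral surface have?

66

A dodecagonal pyramid: V=13, E=24, F=13.
Attach a 14-gonal bipyramid (V=16, E=42, F=28) along a 3-gon: merge 3 vertices and 3 edges, delete both glued faces → V=26, E=63, F=39.
Attach a regular tetrahedron (V=4, E=6, F=4) along a 3-gon: merge 3 vertices and 3 edges, delete both glued faces → V=27, E=66, F=41.
Check: V − E + F = 27 − 66 + 41 = 2.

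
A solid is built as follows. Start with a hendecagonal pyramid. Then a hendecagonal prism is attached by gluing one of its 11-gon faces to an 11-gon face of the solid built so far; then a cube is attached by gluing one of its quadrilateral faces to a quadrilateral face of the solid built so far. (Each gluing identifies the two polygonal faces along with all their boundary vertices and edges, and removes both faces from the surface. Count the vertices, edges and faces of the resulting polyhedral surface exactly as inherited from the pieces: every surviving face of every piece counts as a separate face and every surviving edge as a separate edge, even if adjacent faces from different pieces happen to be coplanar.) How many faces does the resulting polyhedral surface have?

A hendecagonal pyramid: V=12, E=22, F=12.
Attach a hendecagonal prism (V=22, E=33, F=13) along an 11-gon: merge 11 vertices and 11 edges, delete both glued faces → V=23, E=44, F=23.
Attach a cube (V=8, E=12, F=6) along a 4-gon: merge 4 vertices and 4 edges, delete both glued faces → V=27, E=52, F=27.
Check: V − E + F = 27 − 52 + 27 = 2.

27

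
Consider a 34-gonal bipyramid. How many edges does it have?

A bipyramid over an n-gon has 2n triangular faces and n + 2 vertices: V = 34 + 2 = 36, E = 3·34 = 102, F = 2·34 = 68.

102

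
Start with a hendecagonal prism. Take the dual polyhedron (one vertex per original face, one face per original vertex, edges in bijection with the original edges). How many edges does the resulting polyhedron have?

33

The base solid has V = 22, E = 33, F = 13.
The dual swaps V and F and preserves E: V′ = F = 13, E′ = E = 33, F′ = V = 22.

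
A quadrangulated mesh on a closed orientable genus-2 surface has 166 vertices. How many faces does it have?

χ = 2 − 2·2 = -2, and every face is a square so 4F = 2E.
V − E + F = -2 with E = 4F/2 gives 166 − (4/2 − 1)·F = -2, so F = 168 and E = 336.

168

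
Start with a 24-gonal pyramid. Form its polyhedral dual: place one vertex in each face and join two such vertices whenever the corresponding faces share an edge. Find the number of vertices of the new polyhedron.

The base solid has V = 25, E = 48, F = 25.
The dual swaps V and F and preserves E: V′ = F = 25, E′ = E = 48, F′ = V = 25.

25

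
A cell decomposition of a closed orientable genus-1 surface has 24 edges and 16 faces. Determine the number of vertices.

8

For a closed orientable surface of genus 1, χ = 2 − 2·1 = 0.
V = 0 + E − F = 0 + 24 − 16 = 8.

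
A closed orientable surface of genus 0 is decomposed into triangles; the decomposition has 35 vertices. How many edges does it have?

99

χ = 2 − 2·0 = 2, and every face is a triangle so 3F = 2E.
V − E + F = 2 with E = 3F/2 gives 35 − (3/2 − 1)·F = 2, so F = 66 and E = 99.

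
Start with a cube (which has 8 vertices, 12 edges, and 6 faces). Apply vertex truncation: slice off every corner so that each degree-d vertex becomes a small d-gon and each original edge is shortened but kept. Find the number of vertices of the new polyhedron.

24

Truncation replaces each original edge-end by a new vertex, so V′ = 2E = 24.
Each original edge survives, and each old vertex of degree d contributes d new edges; summing degrees gives Σd = 2E, so E′ = E + 2E = 3E = 36.
Each original face survives and each original vertex becomes one new face: F′ = F + V = 14.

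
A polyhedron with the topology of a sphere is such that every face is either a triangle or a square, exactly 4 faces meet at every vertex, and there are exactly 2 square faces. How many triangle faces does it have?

Let x be the number of triangles; then F = 2 + x.
Edge–face incidences: 2E = 4·2 + 3·x = 8 + 3x.
Every vertex has degree 4, so 4V = 2E.
Euler: V − E + F = 2 ⇒ (2E)/4 − E + (2 + x) = 2.
Multiply by 8: 2·(2E) − 4·(2E) + 8·(2 + x) = 16, i.e. 16 + 8x − 2·(8 + 3x) = 16.
Collecting terms: 2x = 16, so x = 8.
Then 2E = 8 + 3·8 = 32, so E = 16, V = 2E/4 = 8, F = 2 + 8 = 10.

8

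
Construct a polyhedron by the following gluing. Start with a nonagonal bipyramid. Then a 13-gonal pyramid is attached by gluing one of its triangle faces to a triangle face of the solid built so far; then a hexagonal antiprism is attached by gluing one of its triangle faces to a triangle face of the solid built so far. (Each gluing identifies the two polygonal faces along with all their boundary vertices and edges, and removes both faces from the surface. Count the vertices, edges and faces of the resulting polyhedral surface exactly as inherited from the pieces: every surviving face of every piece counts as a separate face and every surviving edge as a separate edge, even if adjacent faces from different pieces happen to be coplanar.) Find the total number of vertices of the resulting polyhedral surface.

31

A nonagonal bipyramid: V=11, E=27, F=18.
Attach a 13-gonal pyramid (V=14, E=26, F=14) along a 3-gon: merge 3 vertices and 3 edges, delete both glued faces → V=22, E=50, F=30.
Attach a hexagonal antiprism (V=12, E=24, F=14) along a 3-gon: merge 3 vertices and 3 edges, delete both glued faces → V=31, E=71, F=42.
Check: V − E + F = 31 − 71 + 42 = 2.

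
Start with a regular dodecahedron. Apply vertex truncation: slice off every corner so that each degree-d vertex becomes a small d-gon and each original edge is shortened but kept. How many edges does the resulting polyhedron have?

The base solid has V = 20, E = 30, F = 12.
Truncation replaces each original edge-end by a new vertex, so V′ = 2E = 60.
Each original edge survives, and each old vertex of degree d contributes d new edges; summing degrees gives Σd = 2E, so E′ = E + 2E = 3E = 90.
Each original face survives and each original vertex becomes one new face: F′ = F + V = 32.

90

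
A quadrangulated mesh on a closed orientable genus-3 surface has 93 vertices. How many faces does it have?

χ = 2 − 2·3 = -4, and every face is a square so 4F = 2E.
V − E + F = -4 with E = 4F/2 gives 93 − (4/2 − 1)·F = -4, so F = 97 and E = 194.

97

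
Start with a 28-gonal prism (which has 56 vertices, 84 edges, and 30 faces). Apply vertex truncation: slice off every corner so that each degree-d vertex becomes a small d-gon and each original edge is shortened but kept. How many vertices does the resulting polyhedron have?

168

Truncation replaces each original edge-end by a new vertex, so V′ = 2E = 168.
Each original edge survives, and each old vertex of degree d contributes d new edges; summing degrees gives Σd = 2E, so E′ = E + 2E = 3E = 252.
Each original face survives and each original vertex becomes one new face: F′ = F + V = 86.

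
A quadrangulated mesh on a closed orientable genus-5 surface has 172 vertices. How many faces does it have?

χ = 2 − 2·5 = -8, and every face is a square so 4F = 2E.
V − E + F = -8 with E = 4F/2 gives 172 − (4/2 − 1)·F = -8, so F = 180 and E = 360.

180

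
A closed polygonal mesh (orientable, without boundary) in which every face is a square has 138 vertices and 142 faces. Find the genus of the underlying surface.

3

Every face is a square, so 2E = 4·142 = 568, giving E = 284.
χ = V − E + F = 138 − 284 + 142 = -4.
For a closed orientable surface χ = 2 − 2g, so g = (2 − (-4))/2 = 3.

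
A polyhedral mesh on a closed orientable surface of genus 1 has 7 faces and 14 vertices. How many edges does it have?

21

For a closed orientable surface of genus 1, χ = 2 − 2·1 = 0.
E = V + F − (0) = 14 + 7 − (0) = 21.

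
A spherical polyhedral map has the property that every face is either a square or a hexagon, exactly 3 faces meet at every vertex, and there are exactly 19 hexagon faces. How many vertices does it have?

46

Let x be the number of squares; then F = 19 + x.
Edge–face incidences: 2E = 6·19 + 4·x = 114 + 4x.
Every vertex has degree 3, so 3V = 2E.
Euler: V − E + F = 2 ⇒ (2E)/3 − E + (19 + x) = 2.
Multiply by 6: 2·(2E) − 3·(2E) + 6·(19 + x) = 12, i.e. 114 + 6x − (114 + 4x) = 12.
Collecting terms: 2x = 12, so x = 6.
Then 2E = 114 + 4·6 = 138, so E = 69, V = 2E/3 = 46, F = 19 + 6 = 25.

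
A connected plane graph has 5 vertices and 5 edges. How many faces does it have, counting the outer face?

Euler's formula for a connected plane graph: V − E + F = 2, so F = 2 − 5 + 5 = 2.

2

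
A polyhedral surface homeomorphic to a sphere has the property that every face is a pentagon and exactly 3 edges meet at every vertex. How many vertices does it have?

Each face has 5 edges and each edge borders two faces, so 2E = 5F.
Each vertex has degree 3, so 3V = 2E and hence V = 5F/3.
Euler: V − E + F = 2 ⇒ (5F/3) − (5F/2) + F = 2.
Multiply by 6: (10 − 15 + 6)F = 12, i.e. 1F = 12.
So F = 12, E = 5·12/2 = 30, V = 5·12/3 = 20.

20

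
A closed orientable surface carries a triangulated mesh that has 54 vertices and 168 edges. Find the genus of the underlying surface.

2

Every face is a triangle and each edge borders two faces, so 3F = 2·168, giving F = 112.
χ = V − E + F = 54 − 168 + 112 = -2.
For a closed orientable surface χ = 2 − 2g, so g = (2 − (-2))/2 = 2.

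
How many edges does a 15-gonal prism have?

A prism on an n-gon has two n-gon bases and n rectangular sides: V = 2·15 = 30, E = 3·15 = 45, F = 15 + 2 = 17.

45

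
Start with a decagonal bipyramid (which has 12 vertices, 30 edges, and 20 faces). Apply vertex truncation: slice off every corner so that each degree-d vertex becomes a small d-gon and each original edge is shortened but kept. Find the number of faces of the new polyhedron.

32

Truncation replaces each original edge-end by a new vertex, so V′ = 2E = 60.
Each original edge survives, and each old vertex of degree d contributes d new edges; summing degrees gives Σd = 2E, so E′ = E + 2E = 3E = 90.
Each original face survives and each original vertex becomes one new face: F′ = F + V = 32.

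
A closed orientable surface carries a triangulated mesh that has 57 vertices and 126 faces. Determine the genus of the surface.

Every face is a triangle, so 2E = 3·126 = 378, giving E = 189.
χ = V − E + F = 57 − 189 + 126 = -6.
For a closed orientable surface χ = 2 − 2g, so g = (2 − (-6))/2 = 4.

4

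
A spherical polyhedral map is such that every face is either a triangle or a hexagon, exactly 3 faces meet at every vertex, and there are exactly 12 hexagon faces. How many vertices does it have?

28

Let x be the number of triangles; then F = 12 + x.
Edge–face incidences: 2E = 6·12 + 3·x = 72 + 3x.
Every vertex has degree 3, so 3V = 2E.
Euler: V − E + F = 2 ⇒ (2E)/3 − E + (12 + x) = 2.
Multiply by 6: 2·(2E) − 3·(2E) + 6·(12 + x) = 12, i.e. 72 + 6x − (72 + 3x) = 12.
Collecting terms: 3x = 12, so x = 4.
Then 2E = 72 + 3·4 = 84, so E = 42, V = 2E/3 = 28, F = 12 + 4 = 16.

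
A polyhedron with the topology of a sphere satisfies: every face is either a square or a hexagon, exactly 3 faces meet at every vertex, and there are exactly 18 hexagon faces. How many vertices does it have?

44

Let x be the number of squares; then F = 18 + x.
Edge–face incidences: 2E = 6·18 + 4·x = 108 + 4x.
Every vertex has degree 3, so 3V = 2E.
Euler: V − E + F = 2 ⇒ (2E)/3 − E + (18 + x) = 2.
Multiply by 6: 2·(2E) − 3·(2E) + 6·(18 + x) = 12, i.e. 108 + 6x − (108 + 4x) = 12.
Collecting terms: 2x = 12, so x = 6.
Then 2E = 108 + 4·6 = 132, so E = 66, V = 2E/3 = 44, F = 18 + 6 = 24.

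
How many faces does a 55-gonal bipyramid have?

110

A bipyramid over an n-gon has 2n triangular faces and n + 2 vertices: V = 55 + 2 = 57, E = 3·55 = 165, F = 2·55 = 110.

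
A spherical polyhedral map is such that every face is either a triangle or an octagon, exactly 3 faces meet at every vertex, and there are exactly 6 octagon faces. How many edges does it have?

Let x be the number of triangles; then F = 6 + x.
Edge–face incidences: 2E = 8·6 + 3·x = 48 + 3x.
Every vertex has degree 3, so 3V = 2E.
Euler: V − E + F = 2 ⇒ (2E)/3 − E + (6 + x) = 2.
Multiply by 6: 2·(2E) − 3·(2E) + 6·(6 + x) = 12, i.e. 36 + 6x − (48 + 3x) = 12.
Collecting terms: 3x − 12 = 12, so 3x = 24, so x = 8.
Then 2E = 48 + 3·8 = 72, so E = 36, V = 2E/3 = 24, F = 6 + 8 = 14.

36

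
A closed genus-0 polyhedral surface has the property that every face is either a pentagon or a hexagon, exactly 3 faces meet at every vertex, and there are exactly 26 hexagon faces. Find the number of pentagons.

Let x be the number of pentagons; then F = 26 + x.
Edge–face incidences: 2E = 6·26 + 5·x = 156 + 5x.
Every vertex has degree 3, so 3V = 2E.
Euler: V − E + F = 2 ⇒ (2E)/3 − E + (26 + x) = 2.
Multiply by 6: 2·(2E) − 3·(2E) + 6·(26 + x) = 12, i.e. 156 + 6x − (156 + 5x) = 12.
Collecting terms: x = 12.
Then 2E = 156 + 5·12 = 216, so E = 108, V = 2E/3 = 72, F = 26 + 12 = 38.

12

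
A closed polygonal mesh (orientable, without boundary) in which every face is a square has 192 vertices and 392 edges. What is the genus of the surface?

3

Every face is a square and each edge borders two faces, so 4F = 2·392, giving F = 196.
χ = V − E + F = 192 − 392 + 196 = -4.
For a closed orientable surface χ = 2 − 2g, so g = (2 − (-4))/2 = 3.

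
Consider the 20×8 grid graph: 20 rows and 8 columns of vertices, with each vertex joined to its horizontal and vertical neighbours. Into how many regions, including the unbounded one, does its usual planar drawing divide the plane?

134

The grid has V = 20·8 = 160 vertices and E = 20·7 + 8·19 = 292 edges.
F = 2 − V + E = 2 − 160 + 292 = 134.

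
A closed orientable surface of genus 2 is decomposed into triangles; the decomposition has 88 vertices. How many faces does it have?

χ = 2 − 2·2 = -2, and every face is a triangle so 3F = 2E.
V − E + F = -2 with E = 3F/2 gives 88 − (3/2 − 1)·F = -2, so F = 180 and E = 270.

180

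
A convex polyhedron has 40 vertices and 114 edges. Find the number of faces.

76

Here V − E + F = 2.
F = 2 − V + E = 2 − 40 + 114 = 76.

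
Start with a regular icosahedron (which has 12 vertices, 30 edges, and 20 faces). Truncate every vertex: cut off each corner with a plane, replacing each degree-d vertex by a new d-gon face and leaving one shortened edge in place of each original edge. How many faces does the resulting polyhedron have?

Truncation replaces each original edge-end by a new vertex, so V′ = 2E = 60.
Each original edge survives, and each old vertex of degree d contributes d new edges; summing degrees gives Σd = 2E, so E′ = E + 2E = 3E = 90.
Each original face survives and each original vertex becomes one new face: F′ = F + V = 32.

32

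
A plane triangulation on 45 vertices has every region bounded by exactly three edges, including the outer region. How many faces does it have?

86

In a plane triangulation 3F = 2E and V − E + F = 2, so F = 2V − 4 = 2·45 − 4 = 86.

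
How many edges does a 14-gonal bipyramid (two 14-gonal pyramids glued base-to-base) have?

A bipyramid over an n-gon has 2n triangular faces and n + 2 vertices: V = 14 + 2 = 16, E = 3·14 = 42, F = 2·14 = 28.
Check: V − E + F = 16 − 42 + 28 = 2.

42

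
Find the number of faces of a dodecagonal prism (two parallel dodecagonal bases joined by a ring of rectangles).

A prism on an n-gon has two n-gon bases and n rectangular sides: V = 2·12 = 24, E = 3·12 = 36, F = 12 + 2 = 14.

14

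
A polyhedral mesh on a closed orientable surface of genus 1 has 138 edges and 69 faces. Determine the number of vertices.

For a closed orientable surface of genus 1, χ = 2 − 2·1 = 0.
V = 0 + E − F = 0 + 138 − 69 = 69.

69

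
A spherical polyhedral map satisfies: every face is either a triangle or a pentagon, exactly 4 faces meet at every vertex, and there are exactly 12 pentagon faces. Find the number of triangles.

20

Let x be the number of triangles; then F = 12 + x.
Edge–face incidences: 2E = 5·12 + 3·x = 60 + 3x.
Every vertex has degree 4, so 4V = 2E.
Euler: V − E + F = 2 ⇒ (2E)/4 − E + (12 + x) = 2.
Multiply by 8: 2·(2E) − 4·(2E) + 8·(12 + x) = 16, i.e. 96 + 8x − 2·(60 + 3x) = 16.
Collecting terms: 2x − 24 = 16, so 2x = 40, so x = 20.
Then 2E = 60 + 3·20 = 120, so E = 60, V = 2E/4 = 30, F = 12 + 20 = 32.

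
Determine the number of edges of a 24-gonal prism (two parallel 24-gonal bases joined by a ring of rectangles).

A prism on an n-gon has two n-gon bases and n rectangular sides: V = 2·24 = 48, E = 3·24 = 72, F = 24 + 2 = 26.

72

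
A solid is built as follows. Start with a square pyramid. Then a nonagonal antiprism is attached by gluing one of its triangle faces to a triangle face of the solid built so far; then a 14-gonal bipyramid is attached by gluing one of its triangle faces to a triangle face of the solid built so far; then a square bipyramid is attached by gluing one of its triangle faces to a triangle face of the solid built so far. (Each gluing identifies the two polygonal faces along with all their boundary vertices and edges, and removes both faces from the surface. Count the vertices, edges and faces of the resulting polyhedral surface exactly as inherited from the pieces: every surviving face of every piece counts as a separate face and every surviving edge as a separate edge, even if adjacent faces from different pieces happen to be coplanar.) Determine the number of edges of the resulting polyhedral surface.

A square pyramid: V=5, E=8, F=5.
Attach a nonagonal antiprism (V=18, E=36, F=20) along a 3-gon: merge 3 vertices and 3 edges, delete both glued faces → V=20, E=41, F=23.
Attach a 14-gonal bipyramid (V=16, E=42, F=28) along a 3-gon: merge 3 vertices and 3 edges, delete both glued faces → V=33, E=80, F=49.
Attach a square bipyramid (V=6, E=12, F=8) along a 3-gon: merge 3 vertices and 3 edges, delete both glued faces → V=36, E=89, F=55.
Check: V − E + F = 36 − 89 + 55 = 2.

89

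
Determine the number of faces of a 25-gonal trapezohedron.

50

The n-trapezohedron (dual of the n-antiprism) has V = 2·25 + 2 = 52, E = 4·25 = 100, F = 2·25 = 50.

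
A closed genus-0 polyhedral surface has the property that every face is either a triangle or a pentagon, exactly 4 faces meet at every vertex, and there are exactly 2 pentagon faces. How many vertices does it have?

Let x be the number of triangles; then F = 2 + x.
Edge–face incidences: 2E = 5·2 + 3·x = 10 + 3x.
Every vertex has degree 4, so 4V = 2E.
Euler: V − E + F = 2 ⇒ (2E)/4 − E + (2 + x) = 2.
Multiply by 8: 2·(2E) − 4·(2E) + 8·(2 + x) = 16, i.e. 16 + 8x − 2·(10 + 3x) = 16.
Collecting terms: 2x − 4 = 16, so 2x = 20, so x = 10.
Then 2E = 10 + 3·10 = 40, so E = 20, V = 2E/4 = 10, F = 2 + 10 = 12.

10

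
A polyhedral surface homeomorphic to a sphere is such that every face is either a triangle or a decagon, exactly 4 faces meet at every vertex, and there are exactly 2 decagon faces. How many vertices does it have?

Let x be the number of triangles; then F = 2 + x.
Edge–face incidences: 2E = 10·2 + 3·x = 20 + 3x.
Every vertex has degree 4, so 4V = 2E.
Euler: V − E + F = 2 ⇒ (2E)/4 − E + (2 + x) = 2.
Multiply by 8: 2·(2E) − 4·(2E) + 8·(2 + x) = 16, i.e. 16 + 8x − 2·(20 + 3x) = 16.
Collecting terms: 2x − 24 = 16, so 2x = 40, so x = 20.
Then 2E = 20 + 3·20 = 80, so E = 40, V = 2E/4 = 20, F = 2 + 20 = 22.

20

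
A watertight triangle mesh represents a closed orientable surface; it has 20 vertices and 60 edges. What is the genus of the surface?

1

Every face is a triangle and each edge borders two faces, so 3F = 2·60, giving F = 40.
χ = V − E + F = 20 − 60 + 40 = 0.
For a closed orientable surface χ = 2 − 2g, so g = (2 − (0))/2 = 1.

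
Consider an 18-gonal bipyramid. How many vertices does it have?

20

A bipyramid over an n-gon has 2n triangular faces and n + 2 vertices: V = 18 + 2 = 20, E = 3·18 = 54, F = 2·18 = 36.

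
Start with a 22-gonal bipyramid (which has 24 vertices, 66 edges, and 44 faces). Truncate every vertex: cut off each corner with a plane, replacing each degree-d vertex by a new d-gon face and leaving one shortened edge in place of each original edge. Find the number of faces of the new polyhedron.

68

Truncation replaces each original edge-end by a new vertex, so V′ = 2E = 132.
Each original edge survives, and each old vertex of degree d contributes d new edges; summing degrees gives Σd = 2E, so E′ = E + 2E = 3E = 198.
Each original face survives and each original vertex becomes one new face: F′ = F + V = 68.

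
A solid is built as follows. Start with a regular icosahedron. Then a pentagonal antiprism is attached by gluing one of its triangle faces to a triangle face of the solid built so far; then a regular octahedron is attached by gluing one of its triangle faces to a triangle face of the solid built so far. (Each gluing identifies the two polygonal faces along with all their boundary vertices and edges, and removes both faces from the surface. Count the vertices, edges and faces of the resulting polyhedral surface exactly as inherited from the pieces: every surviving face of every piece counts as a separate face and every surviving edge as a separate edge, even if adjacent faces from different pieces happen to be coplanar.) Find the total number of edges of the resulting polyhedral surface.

A regular icosahedron: V=12, E=30, F=20.
Attach a pentagonal antiprism (V=10, E=20, F=12) along a 3-gon: merge 3 vertices and 3 edges, delete both glued faces → V=19, E=47, F=30.
Attach a regular octahedron (V=6, E=12, F=8) along a 3-gon: merge 3 vertices and 3 edges, delete both glued faces → V=22, E=56, F=36.
Check: V − E + F = 22 − 56 + 36 = 2.

56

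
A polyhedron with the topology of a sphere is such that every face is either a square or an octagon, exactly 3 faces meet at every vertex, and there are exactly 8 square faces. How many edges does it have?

24

Let x be the number of octagons; then F = 8 + x.
Edge–face incidences: 2E = 4·8 + 8·x = 32 + 8x.
Every vertex has degree 3, so 3V = 2E.
Euler: V − E + F = 2 ⇒ (2E)/3 − E + (8 + x) = 2.
Multiply by 6: 2·(2E) − 3·(2E) + 6·(8 + x) = 12, i.e. 48 + 6x − (32 + 8x) = 12.
Collecting terms: −2x + 16 = 12, so −2x = −4, so x = 2.
Then 2E = 32 + 8·2 = 48, so E = 24, V = 2E/3 = 16, F = 8 + 2 = 10.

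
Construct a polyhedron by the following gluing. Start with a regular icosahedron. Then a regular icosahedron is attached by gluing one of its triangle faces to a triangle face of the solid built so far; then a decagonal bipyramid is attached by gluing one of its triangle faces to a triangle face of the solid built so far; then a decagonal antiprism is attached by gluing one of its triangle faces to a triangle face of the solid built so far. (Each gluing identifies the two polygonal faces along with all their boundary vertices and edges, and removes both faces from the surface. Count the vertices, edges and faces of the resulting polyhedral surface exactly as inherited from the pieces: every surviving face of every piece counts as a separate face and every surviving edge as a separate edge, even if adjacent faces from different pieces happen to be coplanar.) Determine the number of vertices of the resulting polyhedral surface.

47

A regular icosahedron: V=12, E=30, F=20.
Attach a regular icosahedron (V=12, E=30, F=20) along a 3-gon: merge 3 vertices and 3 edges, delete both glued faces → V=21, E=57, F=38.
Attach a decagonal bipyramid (V=12, E=30, F=20) along a 3-gon: merge 3 vertices and 3 edges, delete both glued faces → V=30, E=84, F=56.
Attach a decagonal antiprism (V=20, E=40, F=22) along a 3-gon: merge 3 vertices and 3 edges, delete both glued faces → V=47, E=121, F=76.
Check: V − E + F = 47 − 121 + 76 = 2.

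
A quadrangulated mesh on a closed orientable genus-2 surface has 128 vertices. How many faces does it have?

130

χ = 2 − 2·2 = -2, and every face is a square so 4F = 2E.
V − E + F = -2 with E = 4F/2 gives 128 − (4/2 − 1)·F = -2, so F = 130 and E = 260.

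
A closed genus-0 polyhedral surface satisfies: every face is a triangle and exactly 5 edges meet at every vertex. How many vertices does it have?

12

Each face has 3 edges and each edge borders two faces, so 2E = 3F.
Each vertex has degree 5, so 5V = 2E and hence V = 3F/5.
Euler: V − E + F = 2 ⇒ (3F/5) − (3F/2) + F = 2.
Multiply by 10: (6 − 15 + 10)F = 20, i.e. 1F = 20.
So F = 20, E = 3·20/2 = 30, V = 3·20/5 = 12.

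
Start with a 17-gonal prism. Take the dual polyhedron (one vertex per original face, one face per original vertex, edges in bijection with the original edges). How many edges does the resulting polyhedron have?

The base solid has V = 34, E = 51, F = 19.
The dual swaps V and F and preserves E: V′ = F = 19, E′ = E = 51, F′ = V = 34.

51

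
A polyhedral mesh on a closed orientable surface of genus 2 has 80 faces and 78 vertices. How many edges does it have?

160

For a closed orientable surface of genus 2, χ = 2 − 2·2 = -2.
E = V + F − (-2) = 78 + 80 − (-2) = 160.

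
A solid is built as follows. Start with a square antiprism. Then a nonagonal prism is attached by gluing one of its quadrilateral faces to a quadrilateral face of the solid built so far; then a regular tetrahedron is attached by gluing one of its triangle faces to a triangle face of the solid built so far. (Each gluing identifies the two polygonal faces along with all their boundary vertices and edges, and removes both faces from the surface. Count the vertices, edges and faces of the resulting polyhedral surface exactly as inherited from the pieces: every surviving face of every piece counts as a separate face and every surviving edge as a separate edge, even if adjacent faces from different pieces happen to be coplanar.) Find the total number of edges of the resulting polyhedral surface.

A square antiprism: V=8, E=16, F=10.
Attach a nonagonal prism (V=18, E=27, F=11) along a 4-gon: merge 4 vertices and 4 edges, delete both glued faces → V=22, E=39, F=19.
Attach a regular tetrahedron (V=4, E=6, F=4) along a 3-gon: merge 3 vertices and 3 edges, delete both glued faces → V=23, E=42, F=21.
Check: V − E + F = 23 − 42 + 21 = 2.

42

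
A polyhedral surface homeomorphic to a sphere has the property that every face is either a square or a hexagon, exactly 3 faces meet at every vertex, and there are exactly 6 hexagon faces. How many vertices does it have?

20

Let x be the number of squares; then F = 6 + x.
Edge–face incidences: 2E = 6·6 + 4·x = 36 + 4x.
Every vertex has degree 3, so 3V = 2E.
Euler: V − E + F = 2 ⇒ (2E)/3 − E + (6 + x) = 2.
Multiply by 6: 2·(2E) − 3·(2E) + 6·(6 + x) = 12, i.e. 36 + 6x − (36 + 4x) = 12.
Collecting terms: 2x = 12, so x = 6.
Then 2E = 36 + 4·6 = 60, so E = 30, V = 2E/3 = 20, F = 6 + 6 = 12.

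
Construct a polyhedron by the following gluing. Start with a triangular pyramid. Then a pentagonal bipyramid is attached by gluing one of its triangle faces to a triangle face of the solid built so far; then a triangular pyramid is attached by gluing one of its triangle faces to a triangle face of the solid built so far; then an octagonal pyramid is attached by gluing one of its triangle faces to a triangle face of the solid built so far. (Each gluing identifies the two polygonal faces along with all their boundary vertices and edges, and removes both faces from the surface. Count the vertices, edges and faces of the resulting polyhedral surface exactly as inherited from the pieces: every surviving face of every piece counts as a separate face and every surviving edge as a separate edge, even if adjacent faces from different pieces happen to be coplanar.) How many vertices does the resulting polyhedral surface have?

15

A triangular pyramid: V=4, E=6, F=4.
Attach a pentagonal bipyramid (V=7, E=15, F=10) along a 3-gon: merge 3 vertices and 3 edges, delete both glued faces → V=8, E=18, F=12.
Attach a triangular pyramid (V=4, E=6, F=4) along a 3-gon: merge 3 vertices and 3 edges, delete both glued faces → V=9, E=21, F=14.
Attach an octagonal pyramid (V=9, E=16, F=9) along a 3-gon: merge 3 vertices and 3 edges, delete both glued faces → V=15, E=34, F=21.
Check: V − E + F = 15 − 34 + 21 = 2.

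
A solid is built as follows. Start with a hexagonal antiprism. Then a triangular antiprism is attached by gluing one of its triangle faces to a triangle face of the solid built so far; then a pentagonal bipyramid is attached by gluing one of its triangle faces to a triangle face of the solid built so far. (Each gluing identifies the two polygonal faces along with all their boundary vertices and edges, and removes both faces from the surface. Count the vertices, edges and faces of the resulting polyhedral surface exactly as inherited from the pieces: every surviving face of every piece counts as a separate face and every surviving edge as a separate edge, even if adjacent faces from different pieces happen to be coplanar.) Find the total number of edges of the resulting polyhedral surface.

A hexagonal antiprism: V=12, E=24, F=14.
Attach a triangular antiprism (V=6, E=12, F=8) along a 3-gon: merge 3 vertices and 3 edges, delete both glued faces → V=15, E=33, F=20.
Attach a pentagonal bipyramid (V=7, E=15, F=10) along a 3-gon: merge 3 vertices and 3 edges, delete both glued faces → V=19, E=45, F=28.
Check: V − E + F = 19 − 45 + 28 = 2.

45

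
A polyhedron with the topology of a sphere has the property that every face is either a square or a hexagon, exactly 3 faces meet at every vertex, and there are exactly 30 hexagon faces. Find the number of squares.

Let x be the number of squares; then F = 30 + x.
Edge–face incidences: 2E = 6·30 + 4·x = 180 + 4x.
Every vertex has degree 3, so 3V = 2E.
Euler: V − E + F = 2 ⇒ (2E)/3 − E + (30 + x) = 2.
Multiply by 6: 2·(2E) − 3·(2E) + 6·(30 + x) = 12, i.e. 180 + 6x − (180 + 4x) = 12.
Collecting terms: 2x = 12, so x = 6.
Then 2E = 180 + 4·6 = 204, so E = 102, V = 2E/3 = 68, F = 30 + 6 = 36.

6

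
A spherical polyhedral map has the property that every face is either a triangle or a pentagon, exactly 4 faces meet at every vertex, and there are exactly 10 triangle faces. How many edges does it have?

Let x be the number of pentagons; then F = 10 + x.
Edge–face incidences: 2E = 3·10 + 5·x = 30 + 5x.
Every vertex has degree 4, so 4V = 2E.
Euler: V − E + F = 2 ⇒ (2E)/4 − E + (10 + x) = 2.
Multiply by 8: 2·(2E) − 4·(2E) + 8·(10 + x) = 16, i.e. 80 + 8x − 2·(30 + 5x) = 16.
Collecting terms: −2x + 20 = 16, so −2x = −4, so x = 2.
Then 2E = 30 + 5·2 = 40, so E = 20, V = 2E/4 = 10, F = 10 + 2 = 12.

20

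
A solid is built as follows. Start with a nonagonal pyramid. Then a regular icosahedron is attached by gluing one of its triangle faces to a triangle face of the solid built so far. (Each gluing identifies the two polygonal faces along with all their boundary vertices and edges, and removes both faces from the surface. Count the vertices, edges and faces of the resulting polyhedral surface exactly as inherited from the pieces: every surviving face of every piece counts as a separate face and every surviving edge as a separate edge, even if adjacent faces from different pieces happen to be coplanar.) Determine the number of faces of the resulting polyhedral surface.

A nonagonal pyramid: V=10, E=18, F=10.
Attach a regular icosahedron (V=12, E=30, F=20) along a 3-gon: merge 3 vertices and 3 edges, delete both glued faces → V=19, E=45, F=28.
Check: V − E + F = 19 − 45 + 28 = 2.

28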